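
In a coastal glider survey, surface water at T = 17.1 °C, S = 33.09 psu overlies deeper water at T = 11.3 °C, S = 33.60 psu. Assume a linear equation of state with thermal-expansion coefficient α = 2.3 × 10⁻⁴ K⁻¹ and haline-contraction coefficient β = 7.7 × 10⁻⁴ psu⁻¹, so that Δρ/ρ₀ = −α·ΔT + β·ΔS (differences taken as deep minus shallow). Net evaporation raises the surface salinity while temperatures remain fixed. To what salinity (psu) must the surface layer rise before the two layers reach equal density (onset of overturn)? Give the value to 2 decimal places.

Neutral buoyancy requires −α(T_deep − T_surf) + β(S_deep − S_surf′) = 0.
S_surf′ = S_deep − (α/β)·ΔT = 33.60 − (2.3 × 10⁻⁴/7.7 × 10⁻⁴)·(-5.8) = 35.3325 psu.
Increase required: 35.3325 − 33.09 = 2.2425 psu.

35.33 psu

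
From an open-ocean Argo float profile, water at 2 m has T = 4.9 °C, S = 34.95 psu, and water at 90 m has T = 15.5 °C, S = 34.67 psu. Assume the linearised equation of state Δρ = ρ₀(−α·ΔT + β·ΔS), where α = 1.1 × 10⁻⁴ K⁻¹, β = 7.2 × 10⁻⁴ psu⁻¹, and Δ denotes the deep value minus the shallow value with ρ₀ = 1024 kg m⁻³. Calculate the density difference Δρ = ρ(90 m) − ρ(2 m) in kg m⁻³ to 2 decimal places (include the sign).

-1.40 kg m⁻³

ΔT = +10.6 K, ΔS = -0.28 psu (deep − shallow).
Δρ/ρ₀ = −(1.1 × 10⁻⁴)(+10.6) + (7.2 × 10⁻⁴)(-0.28) = -1.3676 × 10⁻³.
Δρ = 1024 × (-1.3676 × 10⁻³) = -1.40 kg m⁻³.
Negative Δρ: lighter below, statically unstable.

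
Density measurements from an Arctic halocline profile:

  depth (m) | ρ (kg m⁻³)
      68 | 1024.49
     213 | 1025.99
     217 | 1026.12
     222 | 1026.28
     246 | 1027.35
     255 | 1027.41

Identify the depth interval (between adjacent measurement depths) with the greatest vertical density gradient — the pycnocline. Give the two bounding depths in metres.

Compute the density gradient over each adjacent pair:
  68–213 m: Δρ/Δz = 1.50/145 = 0.010 kg m⁻⁴
  213–217 m: Δρ/Δz = 0.13/4 = 0.033 kg m⁻⁴
  217–222 m: Δρ/Δz = 0.16/5 = 0.032 kg m⁻⁴
  222–246 m: Δρ/Δz = 1.07/24 = 0.045 kg m⁻⁴
  246–255 m: Δρ/Δz = 0.06/9 = 6.7 × 10⁻³ kg m⁻⁴
The largest gradient is in the 222–246 m interval — the pycnocline.

222–246 m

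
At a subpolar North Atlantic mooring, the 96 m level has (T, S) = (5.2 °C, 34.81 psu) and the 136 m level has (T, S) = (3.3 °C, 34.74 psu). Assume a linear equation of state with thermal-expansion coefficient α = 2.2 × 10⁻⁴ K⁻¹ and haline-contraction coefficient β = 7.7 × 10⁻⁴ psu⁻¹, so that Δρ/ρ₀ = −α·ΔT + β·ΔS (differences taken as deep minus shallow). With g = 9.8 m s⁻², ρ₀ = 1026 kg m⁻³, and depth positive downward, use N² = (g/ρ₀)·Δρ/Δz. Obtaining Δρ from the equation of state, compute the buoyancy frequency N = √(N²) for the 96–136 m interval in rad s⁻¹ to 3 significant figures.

ΔT = -1.9 K, ΔS = -0.07 psu (deep − shallow).
Δρ/ρ₀ = −αΔT + βΔS = 4.18 × 10⁻⁴ − 5.39 × 10⁻⁵ = 3.641 × 10⁻⁴, so Δρ ≈ 0.3736 kg m⁻³.
N² = (g/ρ₀)·Δρ/Δz = g·(Δρ/ρ₀)/Δz = 9.8 × 3.641 × 10⁻⁴ / 40 = 8.9204 × 10⁻⁵ s⁻².
N = √(8.9204 × 10⁻⁵) = 9.4448 × 10⁻³ rad s⁻¹ ≈ 9.44 × 10⁻³ rad s⁻¹.

9.44 × 10⁻³ rad s⁻¹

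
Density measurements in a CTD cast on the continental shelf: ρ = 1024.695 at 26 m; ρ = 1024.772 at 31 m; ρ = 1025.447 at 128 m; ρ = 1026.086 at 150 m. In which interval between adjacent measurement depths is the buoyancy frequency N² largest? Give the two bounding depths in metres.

128–150 m

Compute the density gradient over each adjacent pair:
  26–31 m: Δρ/Δz = 0.077/5 = 0.015 kg m⁻⁴
  31–128 m: Δρ/Δz = 0.675/97 = 7.0 × 10⁻³ kg m⁻⁴
  128–150 m: Δρ/Δz = 0.639/22 = 0.029 kg m⁻⁴
The largest gradient is in the 128–150 m interval — the pycnocline.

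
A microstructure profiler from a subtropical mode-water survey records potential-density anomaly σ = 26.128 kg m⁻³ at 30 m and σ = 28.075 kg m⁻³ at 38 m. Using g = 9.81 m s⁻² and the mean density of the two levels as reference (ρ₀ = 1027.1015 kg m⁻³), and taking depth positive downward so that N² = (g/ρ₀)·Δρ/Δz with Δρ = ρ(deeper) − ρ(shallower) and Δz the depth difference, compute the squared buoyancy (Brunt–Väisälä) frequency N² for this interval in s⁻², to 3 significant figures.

2.32 × 10⁻³ s⁻²

Δρ = 1028.075 − 1026.128 = 1.947 kg m⁻³ over Δz = 38 − 30 = 8 m.
N² = (9.81/1027.1015) × (1.947/8) = 2.3245 × 10⁻³ s⁻² ≈ 2.32 × 10⁻³ s⁻².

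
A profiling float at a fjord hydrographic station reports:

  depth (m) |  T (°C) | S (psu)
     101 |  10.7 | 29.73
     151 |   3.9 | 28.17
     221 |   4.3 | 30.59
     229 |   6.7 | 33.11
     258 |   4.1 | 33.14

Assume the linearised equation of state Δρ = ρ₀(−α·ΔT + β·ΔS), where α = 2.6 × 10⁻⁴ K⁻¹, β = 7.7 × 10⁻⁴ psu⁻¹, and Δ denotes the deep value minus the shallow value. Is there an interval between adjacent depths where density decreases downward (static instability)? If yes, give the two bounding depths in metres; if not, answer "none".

Evaluate Δρ/ρ₀ = −αΔT + βΔS across each adjacent pair:
  101–151 m: −αΔT+βΔS = −(2.6 × 10⁻⁴)(-6.8)+(7.7 × 10⁻⁴)(-1.56) = 5.7 × 10⁻⁴ → stable
  151–221 m: −αΔT+βΔS = −(2.6 × 10⁻⁴)(+0.4)+(7.7 × 10⁻⁴)(+2.42) = 1.8 × 10⁻³ → stable
  221–229 m: −αΔT+βΔS = −(2.6 × 10⁻⁴)(+2.4)+(7.7 × 10⁻⁴)(+2.52) = 1.3 × 10⁻³ → stable
  229–258 m: −αΔT+βΔS = −(2.6 × 10⁻⁴)(-2.6)+(7.7 × 10⁻⁴)(+0.03) = 7.0 × 10⁻⁴ → stable
Every interval has Δρ > 0: the column is stably stratified throughout.

none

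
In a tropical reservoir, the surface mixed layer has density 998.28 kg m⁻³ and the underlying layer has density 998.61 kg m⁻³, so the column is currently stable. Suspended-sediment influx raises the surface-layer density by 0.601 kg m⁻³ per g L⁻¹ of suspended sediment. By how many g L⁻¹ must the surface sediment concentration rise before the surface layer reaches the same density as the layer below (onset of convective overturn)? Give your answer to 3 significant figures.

Density deficit of the surface layer: 998.61 − 998.28 = 0.33 kg m⁻³.
Required change = 0.33 / 0.601 = 0.549 g L⁻¹.

0.549 g L⁻¹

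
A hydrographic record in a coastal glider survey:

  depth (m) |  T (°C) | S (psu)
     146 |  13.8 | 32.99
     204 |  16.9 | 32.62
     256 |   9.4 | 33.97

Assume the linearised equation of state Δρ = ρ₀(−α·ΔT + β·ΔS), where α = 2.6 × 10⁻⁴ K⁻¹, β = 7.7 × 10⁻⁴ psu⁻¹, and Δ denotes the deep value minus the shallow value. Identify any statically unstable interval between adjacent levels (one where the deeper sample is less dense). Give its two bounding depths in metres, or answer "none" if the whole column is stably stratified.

146–204 m

Evaluate Δρ/ρ₀ = −αΔT + βΔS across each adjacent pair:
  146–204 m: −αΔT+βΔS = −(2.6 × 10⁻⁴)(+3.1)+(7.7 × 10⁻⁴)(-0.37) = -1.1 × 10⁻³ → UNSTABLE
  204–256 m: −αΔT+βΔS = −(2.6 × 10⁻⁴)(-7.5)+(7.7 × 10⁻⁴)(+1.35) = 3.0 × 10⁻³ → stable
The 146–204 m interval has Δρ < 0: lighter water underlies denser water.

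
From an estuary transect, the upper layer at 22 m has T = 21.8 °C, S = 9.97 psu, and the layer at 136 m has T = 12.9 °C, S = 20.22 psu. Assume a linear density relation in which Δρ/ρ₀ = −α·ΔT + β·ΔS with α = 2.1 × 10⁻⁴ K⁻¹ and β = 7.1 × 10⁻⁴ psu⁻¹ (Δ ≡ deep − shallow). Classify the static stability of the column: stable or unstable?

ΔT = 12.9 − 21.8 = -8.9 K and ΔS = 20.22 − 9.97 = +10.25 psu (deep − shallow).
−αΔT = 1.869 × 10⁻³; βΔS = 7.2775 × 10⁻³; sum Δρ/ρ₀ = 9.1465 × 10⁻³.
Δρ/ρ₀ > 0, so Δρ > 0: deeper water is denser → statically stable.

stable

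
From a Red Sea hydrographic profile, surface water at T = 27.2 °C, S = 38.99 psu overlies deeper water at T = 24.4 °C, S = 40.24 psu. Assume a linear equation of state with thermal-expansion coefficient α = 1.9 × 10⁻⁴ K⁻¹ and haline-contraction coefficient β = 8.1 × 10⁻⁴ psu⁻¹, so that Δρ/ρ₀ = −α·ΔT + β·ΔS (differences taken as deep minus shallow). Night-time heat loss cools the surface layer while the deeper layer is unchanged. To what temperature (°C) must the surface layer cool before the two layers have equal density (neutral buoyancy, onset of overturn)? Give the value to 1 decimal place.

19.1 °C

Neutral buoyancy requires Δρ = 0, i.e. −α(T_deep − T_surf′) + β(S_deep − S_surf) = 0.
T_surf′ = T_deep − (β/α)·ΔS = 24.4 − (8.1 × 10⁻⁴/1.9 × 10⁻⁴)·(+1.25) = 19.071 °C.
Cooling required: 27.2 − (19.071) = 8.129 °C.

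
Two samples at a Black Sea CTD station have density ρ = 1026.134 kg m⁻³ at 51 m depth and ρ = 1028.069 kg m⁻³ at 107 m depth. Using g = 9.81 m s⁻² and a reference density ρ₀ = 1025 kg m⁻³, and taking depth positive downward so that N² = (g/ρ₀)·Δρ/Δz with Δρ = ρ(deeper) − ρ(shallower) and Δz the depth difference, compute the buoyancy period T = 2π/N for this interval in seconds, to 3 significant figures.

346 s

Δρ = 1028.069 − 1026.134 = 1.935 kg m⁻³ over Δz = 107 − 51 = 56 m.
N² = (9.81/1025) × (1.935/56) = 3.3070 × 10⁻⁴ s⁻².
N = √(3.3070 × 10⁻⁴) = 0.018185 rad s⁻¹, so T = 2π/N = 345.51 s ≈ 346 s.
Since Δρ > 0 the layer is stably stratified.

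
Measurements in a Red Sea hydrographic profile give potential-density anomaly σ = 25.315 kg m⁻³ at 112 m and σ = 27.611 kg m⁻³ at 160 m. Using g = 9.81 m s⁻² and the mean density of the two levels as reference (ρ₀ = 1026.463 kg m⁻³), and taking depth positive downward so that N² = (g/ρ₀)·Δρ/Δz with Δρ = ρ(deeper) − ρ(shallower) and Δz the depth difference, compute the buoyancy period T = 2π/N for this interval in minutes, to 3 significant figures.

Δρ = 1027.611 − 1025.315 = 2.296 kg m⁻³ over Δz = 160 − 112 = 48 m.
N² = (9.81/1026.463) × (2.296/48) = 4.5715 × 10⁻⁴ s⁻².
N = √(4.5715 × 10⁻⁴) = 0.021381 rad s⁻¹, so T = 2π/N = 293.87 s = 4.8978 min ≈ 4.90 min.

4.90 min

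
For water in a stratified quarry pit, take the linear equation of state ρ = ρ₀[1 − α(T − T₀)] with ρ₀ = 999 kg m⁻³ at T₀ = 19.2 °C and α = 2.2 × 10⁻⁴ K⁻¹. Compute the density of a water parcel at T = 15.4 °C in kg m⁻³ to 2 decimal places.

T − T₀ = -3.8 K.
Bracket = 1 − α·(-3.8) = 1 + (8.36 × 10⁻⁴) = 1.0008360.
ρ = 999 × 1.0008360 = 999.84 kg m⁻³.

999.84 kg m⁻³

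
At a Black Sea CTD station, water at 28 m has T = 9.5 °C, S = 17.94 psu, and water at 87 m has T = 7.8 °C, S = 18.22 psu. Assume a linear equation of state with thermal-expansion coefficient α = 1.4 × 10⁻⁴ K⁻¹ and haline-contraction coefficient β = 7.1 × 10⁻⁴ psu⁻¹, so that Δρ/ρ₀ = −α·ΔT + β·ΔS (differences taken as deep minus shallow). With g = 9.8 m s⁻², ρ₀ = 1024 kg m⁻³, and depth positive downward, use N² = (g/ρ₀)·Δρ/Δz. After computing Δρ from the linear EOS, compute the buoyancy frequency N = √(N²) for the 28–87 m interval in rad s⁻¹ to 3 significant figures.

8.52 × 10⁻³ rad s⁻¹

ΔT = -1.7 K, ΔS = +0.28 psu (deep − shallow).
Δρ/ρ₀ = −αΔT + βΔS = 2.38 × 10⁻⁴ + 1.988 × 10⁻⁴ = 4.368 × 10⁻⁴, so Δρ ≈ 0.4473 kg m⁻³.
N² = (g/ρ₀)·Δρ/Δz = g·(Δρ/ρ₀)/Δz = 9.8 × 4.368 × 10⁻⁴ / 59 = 7.2553 × 10⁻⁵ s⁻².
N = √(7.2553 × 10⁻⁵) = 8.5178 × 10⁻³ rad s⁻¹ ≈ 8.52 × 10⁻³ rad s⁻¹.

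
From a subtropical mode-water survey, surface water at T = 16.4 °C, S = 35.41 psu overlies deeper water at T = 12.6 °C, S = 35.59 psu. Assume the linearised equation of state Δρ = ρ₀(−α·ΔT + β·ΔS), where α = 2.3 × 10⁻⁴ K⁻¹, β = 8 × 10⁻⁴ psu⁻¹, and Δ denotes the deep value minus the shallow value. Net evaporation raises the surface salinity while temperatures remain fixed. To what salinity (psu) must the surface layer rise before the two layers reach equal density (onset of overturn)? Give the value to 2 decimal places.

36.68 psu

Neutral buoyancy requires −α(T_deep − T_surf) + β(S_deep − S_surf′) = 0.
S_surf′ = S_deep − (α/β)·ΔT = 35.59 − (2.3 × 10⁻⁴/8 × 10⁻⁴)·(-3.8) = 36.6825 psu.
Increase required: 36.6825 − 35.41 = 1.2725 psu.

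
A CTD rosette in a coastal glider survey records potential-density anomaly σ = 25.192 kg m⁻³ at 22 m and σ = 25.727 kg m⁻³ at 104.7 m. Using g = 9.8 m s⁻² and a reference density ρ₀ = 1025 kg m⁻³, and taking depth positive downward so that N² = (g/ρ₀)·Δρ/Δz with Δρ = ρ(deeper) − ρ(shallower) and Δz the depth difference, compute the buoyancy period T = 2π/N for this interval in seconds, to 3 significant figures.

799 s

Δρ = 1025.727 − 1025.192 = 0.535 kg m⁻³ over Δz = 104.7 − 22 = 82.7 m.
N² = (9.8/1025) × (0.535/82.7) = 6.1852 × 10⁻⁵ s⁻².
N = √(6.1852 × 10⁻⁵) = 7.8646 × 10⁻³ rad s⁻¹, so T = 2π/N = 798.92 s ≈ 799 s.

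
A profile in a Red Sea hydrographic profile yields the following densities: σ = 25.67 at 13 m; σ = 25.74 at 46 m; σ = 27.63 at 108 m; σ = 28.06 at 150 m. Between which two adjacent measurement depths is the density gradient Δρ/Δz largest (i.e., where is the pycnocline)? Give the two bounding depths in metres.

Compute the density gradient over each adjacent pair:
  13–46 m: Δρ/Δz = 0.07/33 = 2.1 × 10⁻³ kg m⁻⁴
  46–108 m: Δρ/Δz = 1.89/62 = 0.030 kg m⁻⁴
  108–150 m: Δρ/Δz = 0.43/42 = 0.010 kg m⁻⁴
The largest gradient is in the 46–108 m interval — the pycnocline.

46–108 m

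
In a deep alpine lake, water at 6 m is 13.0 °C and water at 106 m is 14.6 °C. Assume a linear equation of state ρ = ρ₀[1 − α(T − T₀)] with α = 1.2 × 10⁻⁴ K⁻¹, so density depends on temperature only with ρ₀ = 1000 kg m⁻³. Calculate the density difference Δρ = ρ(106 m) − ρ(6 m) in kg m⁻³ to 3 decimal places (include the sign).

ΔT = +1.6 K, Δρ/ρ₀ = −αΔT = -1.92 × 10⁻⁴.
Δρ = 1000 × (-1.92 × 10⁻⁴) = -0.192 kg m⁻³.
Negative Δρ: lighter below, statically unstable.

-0.192 kg m⁻³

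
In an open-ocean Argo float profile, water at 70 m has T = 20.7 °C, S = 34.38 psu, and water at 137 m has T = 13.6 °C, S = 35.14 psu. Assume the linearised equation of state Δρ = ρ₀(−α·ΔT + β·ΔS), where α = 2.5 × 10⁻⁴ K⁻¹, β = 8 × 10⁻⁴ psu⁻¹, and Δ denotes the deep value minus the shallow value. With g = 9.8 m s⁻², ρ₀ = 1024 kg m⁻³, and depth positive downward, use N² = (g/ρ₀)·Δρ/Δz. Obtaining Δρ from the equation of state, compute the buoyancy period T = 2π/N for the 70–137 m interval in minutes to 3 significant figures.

ΔT = -7.1 K, ΔS = +0.76 psu (deep − shallow).
Δρ/ρ₀ = −αΔT + βΔS = 1.775 × 10⁻³ + 6.08 × 10⁻⁴ = 2.383 × 10⁻³, so Δρ ≈ 2.440 kg m⁻³.
N² = (g/ρ₀)·Δρ/Δz = g·(Δρ/ρ₀)/Δz = 9.8 × 2.383 × 10⁻³ / 67 = 3.4856 × 10⁻⁴ s⁻².
N = √(3.4856 × 10⁻⁴) = 0.018670 rad s⁻¹ → T = 2π/N = 336.54 s = 5.6090 min ≈ 5.61 min.

5.61 min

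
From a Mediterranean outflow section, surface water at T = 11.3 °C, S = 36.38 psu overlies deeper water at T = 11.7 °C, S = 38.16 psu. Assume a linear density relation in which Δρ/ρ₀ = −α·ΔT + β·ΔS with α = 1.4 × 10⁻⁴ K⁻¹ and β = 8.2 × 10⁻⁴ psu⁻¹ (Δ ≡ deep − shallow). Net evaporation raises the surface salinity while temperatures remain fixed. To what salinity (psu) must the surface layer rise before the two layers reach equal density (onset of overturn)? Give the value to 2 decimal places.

Neutral buoyancy requires −α(T_deep − T_surf) + β(S_deep − S_surf′) = 0.
S_surf′ = S_deep − (α/β)·ΔT = 38.16 − (1.4 × 10⁻⁴/8.2 × 10⁻⁴)·(+0.4) = 38.0917 psu.
Increase required: 38.0917 − 36.38 = 1.7117 psu.

38.09 psu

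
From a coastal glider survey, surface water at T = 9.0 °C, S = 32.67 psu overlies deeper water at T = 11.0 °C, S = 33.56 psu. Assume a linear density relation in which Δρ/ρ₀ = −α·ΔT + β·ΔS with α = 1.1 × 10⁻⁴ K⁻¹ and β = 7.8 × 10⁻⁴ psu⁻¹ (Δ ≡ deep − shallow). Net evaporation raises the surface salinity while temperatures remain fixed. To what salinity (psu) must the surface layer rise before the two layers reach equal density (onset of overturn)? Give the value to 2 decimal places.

33.28 psu

Neutral buoyancy requires −α(T_deep − T_surf) + β(S_deep − S_surf′) = 0.
S_surf′ = S_deep − (α/β)·ΔT = 33.56 − (1.1 × 10⁻⁴/7.8 × 10⁻⁴)·(+2.0) = 33.2779 psu.
Increase required: 33.2779 − 32.67 = 0.6079 psu.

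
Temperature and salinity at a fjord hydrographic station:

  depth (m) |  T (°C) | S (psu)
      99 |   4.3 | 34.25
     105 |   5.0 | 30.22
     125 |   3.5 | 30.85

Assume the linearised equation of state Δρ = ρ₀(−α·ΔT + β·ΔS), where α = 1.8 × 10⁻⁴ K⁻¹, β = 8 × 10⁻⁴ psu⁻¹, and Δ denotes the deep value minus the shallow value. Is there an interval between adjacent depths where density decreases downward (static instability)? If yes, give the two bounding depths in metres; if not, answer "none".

99–105 m

Evaluate Δρ/ρ₀ = −αΔT + βΔS across each adjacent pair:
  99–105 m: −αΔT+βΔS = −(1.8 × 10⁻⁴)(+0.7)+(8 × 10⁻⁴)(-4.03) = -3.4 × 10⁻³ → UNSTABLE
  105–125 m: −αΔT+βΔS = −(1.8 × 10⁻⁴)(-1.5)+(8 × 10⁻⁴)(+0.63) = 7.7 × 10⁻⁴ → stable
The 99–105 m interval has Δρ < 0: lighter water underlies denser water.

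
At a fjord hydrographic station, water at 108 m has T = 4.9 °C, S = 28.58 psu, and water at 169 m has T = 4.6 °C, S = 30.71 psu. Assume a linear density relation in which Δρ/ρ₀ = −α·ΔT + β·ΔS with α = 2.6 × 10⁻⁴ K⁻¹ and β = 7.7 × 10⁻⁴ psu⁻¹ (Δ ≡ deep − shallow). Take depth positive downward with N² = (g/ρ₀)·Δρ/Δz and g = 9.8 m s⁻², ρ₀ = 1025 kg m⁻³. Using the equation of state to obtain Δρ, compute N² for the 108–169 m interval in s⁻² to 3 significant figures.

2.76 × 10⁻⁴ s⁻²

ΔT = -0.3 K, ΔS = +2.13 psu (deep − shallow).
Δρ/ρ₀ = −αΔT + βΔS = 7.80 × 10⁻⁵ + 1.6401 × 10⁻³ = 1.7181 × 10⁻³, so Δρ ≈ 1.761 kg m⁻³.
N² = (g/ρ₀)·Δρ/Δz = g·(Δρ/ρ₀)/Δz = 9.8 × 1.7181 × 10⁻³ / 61 = 2.7602 × 10⁻⁴ s⁻² ≈ 2.76 × 10⁻⁴ s⁻².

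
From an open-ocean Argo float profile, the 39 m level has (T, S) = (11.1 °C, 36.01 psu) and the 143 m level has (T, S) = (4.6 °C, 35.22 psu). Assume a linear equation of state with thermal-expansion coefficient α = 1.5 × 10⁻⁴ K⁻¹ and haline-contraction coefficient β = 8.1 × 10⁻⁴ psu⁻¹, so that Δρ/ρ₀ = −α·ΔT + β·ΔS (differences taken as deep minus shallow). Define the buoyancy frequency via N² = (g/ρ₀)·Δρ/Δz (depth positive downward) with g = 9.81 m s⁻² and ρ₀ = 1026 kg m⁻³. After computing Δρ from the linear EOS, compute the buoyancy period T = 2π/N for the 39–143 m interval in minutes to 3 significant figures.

ΔT = -6.5 K, ΔS = -0.79 psu (deep − shallow).
Δρ/ρ₀ = −αΔT + βΔS = 9.75 × 10⁻⁴ − 6.399 × 10⁻⁴ = 3.351 × 10⁻⁴, so Δρ ≈ 0.3438 kg m⁻³.
N² = (g/ρ₀)·Δρ/Δz = g·(Δρ/ρ₀)/Δz = 9.81 × 3.351 × 10⁻⁴ / 104 = 3.1609 × 10⁻⁵ s⁻².
N = √(3.1609 × 10⁻⁵) = 5.6222 × 10⁻³ rad s⁻¹ → T = 2π/N = 1.1176 × 10³ s = 18.627 min ≈ 18.6 min.

18.6 min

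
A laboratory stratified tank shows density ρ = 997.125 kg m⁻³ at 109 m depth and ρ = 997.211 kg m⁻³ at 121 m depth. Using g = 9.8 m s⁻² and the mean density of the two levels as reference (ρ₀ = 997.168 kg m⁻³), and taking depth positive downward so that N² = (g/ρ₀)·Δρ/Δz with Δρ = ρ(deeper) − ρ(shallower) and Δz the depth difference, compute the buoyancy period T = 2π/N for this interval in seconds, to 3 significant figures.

749 s

Δρ = 997.211 − 997.125 = 0.086 kg m⁻³ over Δz = 121 − 109 = 12 m.
N² = (9.8/997.168) × (0.086/12) = 7.0433 × 10⁻⁵ s⁻².
N = √(7.0433 × 10⁻⁵) = 8.3924 × 10⁻³ rad s⁻¹, so T = 2π/N = 748.68 s ≈ 749 s.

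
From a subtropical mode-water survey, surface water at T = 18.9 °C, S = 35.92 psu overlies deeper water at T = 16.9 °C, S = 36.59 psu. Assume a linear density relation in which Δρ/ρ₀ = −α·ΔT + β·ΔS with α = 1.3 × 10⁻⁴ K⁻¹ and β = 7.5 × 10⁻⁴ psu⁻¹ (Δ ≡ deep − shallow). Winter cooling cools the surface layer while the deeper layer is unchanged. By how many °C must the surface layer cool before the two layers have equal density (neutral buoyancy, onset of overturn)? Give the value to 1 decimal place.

5.9 °C

Neutral buoyancy requires Δρ = 0, i.e. −α(T_deep − T_surf′) + β(S_deep − S_surf) = 0.
T_surf′ = T_deep − (β/α)·ΔS = 16.9 − (7.5 × 10⁻⁴/1.3 × 10⁻⁴)·(+0.67) = 13.035 °C.
Cooling required: 18.9 − (13.035) = 5.865 °C.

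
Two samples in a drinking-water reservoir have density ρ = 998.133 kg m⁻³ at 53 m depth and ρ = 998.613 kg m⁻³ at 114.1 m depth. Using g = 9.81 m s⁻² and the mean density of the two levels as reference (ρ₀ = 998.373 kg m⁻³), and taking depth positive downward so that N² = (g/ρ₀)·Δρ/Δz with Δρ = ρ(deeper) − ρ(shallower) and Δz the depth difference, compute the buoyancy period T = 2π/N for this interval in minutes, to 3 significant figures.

11.9 min

Δρ = 998.613 − 998.133 = 0.480 kg m⁻³ over Δz = 114.1 − 53 = 61.1 m.
N² = (9.81/998.373) × (0.480/61.1) = 7.7193 × 10⁻⁵ s⁻².
N = √(7.7193 × 10⁻⁵) = 8.7860 × 10⁻³ rad s⁻¹, so T = 2π/N = 715.14 s = 11.919 min ≈ 11.9 min.
Since Δρ > 0 the layer is stably stratified.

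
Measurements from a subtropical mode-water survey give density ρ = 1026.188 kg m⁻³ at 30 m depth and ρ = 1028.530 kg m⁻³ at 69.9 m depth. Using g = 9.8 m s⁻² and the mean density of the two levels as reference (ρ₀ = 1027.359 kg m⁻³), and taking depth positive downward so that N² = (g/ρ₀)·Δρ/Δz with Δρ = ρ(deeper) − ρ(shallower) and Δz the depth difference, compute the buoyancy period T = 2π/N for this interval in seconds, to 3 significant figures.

Δρ = 1028.530 − 1026.188 = 2.342 kg m⁻³ over Δz = 69.9 − 30 = 39.9 m.
N² = (9.8/1027.359) × (2.342/39.9) = 5.5991 × 10⁻⁴ s⁻².
N = √(5.5991 × 10⁻⁴) = 0.023662 rad s⁻¹, so T = 2π/N = 265.54 s ≈ 266 s.

266 s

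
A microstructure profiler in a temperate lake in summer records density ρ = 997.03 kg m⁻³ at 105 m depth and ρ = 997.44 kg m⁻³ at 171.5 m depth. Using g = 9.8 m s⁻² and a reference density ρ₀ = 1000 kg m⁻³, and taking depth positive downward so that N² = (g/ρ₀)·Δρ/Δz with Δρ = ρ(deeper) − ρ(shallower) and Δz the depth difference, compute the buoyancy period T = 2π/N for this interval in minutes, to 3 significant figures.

13.5 min

Δρ = 997.44 − 997.03 = 0.41 kg m⁻³ over Δz = 171.5 − 105 = 66.5 m.
N² = (9.8/1000) × (0.41/66.5) = 6.0421 × 10⁻⁵ s⁻².
N = √(6.0421 × 10⁻⁵) = 7.7731 × 10⁻³ rad s⁻¹, so T = 2π/N = 808.32 s = 13.472 min ≈ 13.5 min.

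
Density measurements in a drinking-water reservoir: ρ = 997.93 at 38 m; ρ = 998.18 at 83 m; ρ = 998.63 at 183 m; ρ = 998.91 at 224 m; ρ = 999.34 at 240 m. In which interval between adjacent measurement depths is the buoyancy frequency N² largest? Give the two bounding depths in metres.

Compute the density gradient over each adjacent pair:
  38–83 m: Δρ/Δz = 0.25/45 = 5.6 × 10⁻³ kg m⁻⁴
  83–183 m: Δρ/Δz = 0.45/100 = 4.5 × 10⁻³ kg m⁻⁴
  183–224 m: Δρ/Δz = 0.28/41 = 6.8 × 10⁻³ kg m⁻⁴
  224–240 m: Δρ/Δz = 0.43/16 = 0.027 kg m⁻⁴
The largest gradient is in the 224–240 m interval — the pycnocline.

224–240 m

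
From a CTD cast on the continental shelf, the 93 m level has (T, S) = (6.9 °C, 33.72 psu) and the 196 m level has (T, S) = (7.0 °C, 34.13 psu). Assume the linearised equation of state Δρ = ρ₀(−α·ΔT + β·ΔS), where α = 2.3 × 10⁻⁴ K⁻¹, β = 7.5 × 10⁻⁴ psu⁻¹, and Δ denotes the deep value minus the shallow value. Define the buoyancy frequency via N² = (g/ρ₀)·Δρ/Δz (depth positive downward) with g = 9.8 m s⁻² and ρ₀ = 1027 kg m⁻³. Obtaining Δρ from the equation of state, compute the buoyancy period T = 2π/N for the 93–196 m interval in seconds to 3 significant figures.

1.21 × 10³ s

ΔT = +0.1 K, ΔS = +0.41 psu (deep − shallow).
Δρ/ρ₀ = −αΔT + βΔS = -2.30 × 10⁻⁵ + 3.075 × 10⁻⁴ = 2.845 × 10⁻⁴, so Δρ ≈ 0.2922 kg m⁻³.
N² = (g/ρ₀)·Δρ/Δz = g·(Δρ/ρ₀)/Δz = 9.8 × 2.845 × 10⁻⁴ / 103 = 2.7069 × 10⁻⁵ s⁻².
N = √(2.7069 × 10⁻⁵) = 5.2028 × 10⁻³ rad s⁻¹ → T = 2π/N = 1.2077 × 10³ s ≈ 1.21 × 10³ s.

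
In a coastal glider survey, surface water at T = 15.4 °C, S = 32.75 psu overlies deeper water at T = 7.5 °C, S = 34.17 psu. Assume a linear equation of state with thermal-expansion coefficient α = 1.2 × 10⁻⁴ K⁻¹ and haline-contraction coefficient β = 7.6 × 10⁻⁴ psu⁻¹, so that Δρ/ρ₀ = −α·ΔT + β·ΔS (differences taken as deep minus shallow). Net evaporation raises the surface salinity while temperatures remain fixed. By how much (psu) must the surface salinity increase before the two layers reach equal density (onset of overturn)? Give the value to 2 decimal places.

Neutral buoyancy requires −α(T_deep − T_surf) + β(S_deep − S_surf′) = 0.
S_surf′ = S_deep − (α/β)·ΔT = 34.17 − (1.2 × 10⁻⁴/7.6 × 10⁻⁴)·(-7.9) = 35.4174 psu.
Increase required: 35.4174 − 32.75 = 2.6674 psu.

2.67 psu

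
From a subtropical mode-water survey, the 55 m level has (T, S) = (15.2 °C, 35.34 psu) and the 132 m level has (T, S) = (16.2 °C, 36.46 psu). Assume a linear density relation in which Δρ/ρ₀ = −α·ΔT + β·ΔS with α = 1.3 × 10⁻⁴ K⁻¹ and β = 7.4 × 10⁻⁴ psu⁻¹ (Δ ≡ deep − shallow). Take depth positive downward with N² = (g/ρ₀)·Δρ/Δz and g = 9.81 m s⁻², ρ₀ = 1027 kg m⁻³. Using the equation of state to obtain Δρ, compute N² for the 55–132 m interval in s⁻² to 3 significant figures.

8.90 × 10⁻⁵ s⁻²

ΔT = +1.0 K, ΔS = +1.12 psu (deep − shallow).
Δρ/ρ₀ = −αΔT + βΔS = -1.30 × 10⁻⁴ + 8.288 × 10⁻⁴ = 6.988 × 10⁻⁴, so Δρ ≈ 0.7177 kg m⁻³.
N² = (g/ρ₀)·Δρ/Δz = g·(Δρ/ρ₀)/Δz = 9.81 × 6.988 × 10⁻⁴ / 77 = 8.9029 × 10⁻⁵ s⁻² ≈ 8.90 × 10⁻⁵ s⁻².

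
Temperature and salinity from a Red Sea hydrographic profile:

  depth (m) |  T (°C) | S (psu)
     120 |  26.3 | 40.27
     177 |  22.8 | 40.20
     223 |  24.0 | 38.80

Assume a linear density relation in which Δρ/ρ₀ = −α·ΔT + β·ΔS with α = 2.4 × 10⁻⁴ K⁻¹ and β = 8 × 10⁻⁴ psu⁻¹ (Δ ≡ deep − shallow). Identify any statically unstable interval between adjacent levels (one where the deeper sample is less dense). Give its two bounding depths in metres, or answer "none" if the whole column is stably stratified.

177–223 m

Evaluate Δρ/ρ₀ = −αΔT + βΔS across each adjacent pair:
  120–177 m: −αΔT+βΔS = −(2.4 × 10⁻⁴)(-3.5)+(8 × 10⁻⁴)(-0.07) = 7.8 × 10⁻⁴ → stable
  177–223 m: −αΔT+βΔS = −(2.4 × 10⁻⁴)(+1.2)+(8 × 10⁻⁴)(-1.40) = -1.4 × 10⁻³ → UNSTABLE
The 177–223 m interval has Δρ < 0: lighter water underlies denser water.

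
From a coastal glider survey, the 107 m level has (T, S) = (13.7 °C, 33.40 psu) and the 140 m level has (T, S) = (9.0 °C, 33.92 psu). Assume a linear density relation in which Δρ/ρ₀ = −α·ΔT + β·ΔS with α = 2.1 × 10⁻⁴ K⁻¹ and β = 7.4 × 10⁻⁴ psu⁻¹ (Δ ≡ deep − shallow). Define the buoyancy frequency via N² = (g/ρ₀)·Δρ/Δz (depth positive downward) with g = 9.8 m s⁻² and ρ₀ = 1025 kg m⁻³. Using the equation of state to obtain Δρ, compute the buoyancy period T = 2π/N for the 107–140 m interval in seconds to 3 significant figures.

311 s

ΔT = -4.7 K, ΔS = +0.52 psu (deep − shallow).
Δρ/ρ₀ = −αΔT + βΔS = 9.87 × 10⁻⁴ + 3.848 × 10⁻⁴ = 1.3718 × 10⁻³, so Δρ ≈ 1.406 kg m⁻³.
N² = (g/ρ₀)·Δρ/Δz = g·(Δρ/ρ₀)/Δz = 9.8 × 1.3718 × 10⁻³ / 33 = 4.0738 × 10⁻⁴ s⁻².
N = √(4.0738 × 10⁻⁴) = 0.020184 rad s⁻¹ → T = 2π/N = 311.30 s ≈ 311 s.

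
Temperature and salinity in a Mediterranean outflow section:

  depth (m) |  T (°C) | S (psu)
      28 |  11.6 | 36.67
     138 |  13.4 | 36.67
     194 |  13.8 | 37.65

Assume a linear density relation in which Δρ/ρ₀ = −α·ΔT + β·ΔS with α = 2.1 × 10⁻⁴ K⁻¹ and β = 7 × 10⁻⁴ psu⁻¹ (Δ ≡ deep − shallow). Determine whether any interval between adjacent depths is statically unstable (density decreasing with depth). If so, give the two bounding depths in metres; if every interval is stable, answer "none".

Evaluate Δρ/ρ₀ = −αΔT + βΔS across each adjacent pair:
  28–138 m: −αΔT+βΔS = −(2.1 × 10⁻⁴)(+1.8)+(7 × 10⁻⁴)(+0.00) = -3.8 × 10⁻⁴ → UNSTABLE
  138–194 m: −αΔT+βΔS = −(2.1 × 10⁻⁴)(+0.4)+(7 × 10⁻⁴)(+0.98) = 6.0 × 10⁻⁴ → stable
The 28–138 m interval has Δρ < 0: lighter water underlies denser water.

28–138 m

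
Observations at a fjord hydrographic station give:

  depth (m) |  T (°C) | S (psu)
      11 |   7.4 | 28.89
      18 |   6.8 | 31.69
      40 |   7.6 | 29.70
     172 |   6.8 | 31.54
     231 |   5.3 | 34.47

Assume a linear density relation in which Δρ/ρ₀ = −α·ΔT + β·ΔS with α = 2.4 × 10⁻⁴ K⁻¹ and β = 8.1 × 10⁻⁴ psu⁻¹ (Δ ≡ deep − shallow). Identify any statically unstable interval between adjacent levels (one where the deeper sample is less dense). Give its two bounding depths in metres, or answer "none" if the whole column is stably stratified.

Evaluate Δρ/ρ₀ = −αΔT + βΔS across each adjacent pair:
  11–18 m: −αΔT+βΔS = −(2.4 × 10⁻⁴)(-0.6)+(8.1 × 10⁻⁴)(+2.80) = 2.4 × 10⁻³ → stable
  18–40 m: −αΔT+βΔS = −(2.4 × 10⁻⁴)(+0.8)+(8.1 × 10⁻⁴)(-1.99) = -1.8 × 10⁻³ → UNSTABLE
  40–172 m: −αΔT+βΔS = −(2.4 × 10⁻⁴)(-0.8)+(8.1 × 10⁻⁴)(+1.84) = 1.7 × 10⁻³ → stable
  172–231 m: −αΔT+βΔS = −(2.4 × 10⁻⁴)(-1.5)+(8.1 × 10⁻⁴)(+2.93) = 2.7 × 10⁻³ → stable
The 18–40 m interval has Δρ < 0: lighter water underlies denser water.

18–40 m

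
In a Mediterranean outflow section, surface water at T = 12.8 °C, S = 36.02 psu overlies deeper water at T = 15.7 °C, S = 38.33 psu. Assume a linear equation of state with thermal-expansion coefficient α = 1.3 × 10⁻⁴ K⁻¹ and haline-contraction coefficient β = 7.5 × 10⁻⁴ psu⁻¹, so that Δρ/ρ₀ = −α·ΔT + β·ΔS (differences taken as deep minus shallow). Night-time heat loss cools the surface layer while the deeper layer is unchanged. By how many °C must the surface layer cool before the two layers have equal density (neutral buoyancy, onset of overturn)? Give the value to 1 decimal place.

Neutral buoyancy requires Δρ = 0, i.e. −α(T_deep − T_surf′) + β(S_deep − S_surf) = 0.
T_surf′ = T_deep − (β/α)·ΔS = 15.7 − (7.5 × 10⁻⁴/1.3 × 10⁻⁴)·(+2.31) = 2.373 °C.
Cooling required: 12.8 − (2.373) = 10.427 °C.

10.4 °C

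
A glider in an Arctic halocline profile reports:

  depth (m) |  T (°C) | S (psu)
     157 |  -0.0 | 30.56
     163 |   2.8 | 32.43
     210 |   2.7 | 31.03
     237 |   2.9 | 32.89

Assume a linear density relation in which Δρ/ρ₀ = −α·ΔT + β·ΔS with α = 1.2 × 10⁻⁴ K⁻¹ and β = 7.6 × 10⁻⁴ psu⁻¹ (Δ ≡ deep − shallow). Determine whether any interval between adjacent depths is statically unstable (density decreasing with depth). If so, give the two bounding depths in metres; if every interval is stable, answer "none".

163–210 m

Evaluate Δρ/ρ₀ = −αΔT + βΔS across each adjacent pair:
  157–163 m: −αΔT+βΔS = −(1.2 × 10⁻⁴)(+2.8)+(7.6 × 10⁻⁴)(+1.87) = 1.1 × 10⁻³ → stable
  163–210 m: −αΔT+βΔS = −(1.2 × 10⁻⁴)(-0.1)+(7.6 × 10⁻⁴)(-1.40) = -1.1 × 10⁻³ → UNSTABLE
  210–237 m: −αΔT+βΔS = −(1.2 × 10⁻⁴)(+0.2)+(7.6 × 10⁻⁴)(+1.86) = 1.4 × 10⁻³ → stable
The 163–210 m interval has Δρ < 0: lighter water underlies denser water.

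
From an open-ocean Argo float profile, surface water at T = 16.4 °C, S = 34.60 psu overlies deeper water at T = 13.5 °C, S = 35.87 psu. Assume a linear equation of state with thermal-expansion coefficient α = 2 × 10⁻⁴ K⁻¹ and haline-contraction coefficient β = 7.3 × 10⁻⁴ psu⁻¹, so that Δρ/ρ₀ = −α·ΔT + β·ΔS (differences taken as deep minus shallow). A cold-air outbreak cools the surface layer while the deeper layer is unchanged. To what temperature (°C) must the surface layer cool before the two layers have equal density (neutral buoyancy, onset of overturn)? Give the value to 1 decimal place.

8.9 °C

Neutral buoyancy requires Δρ = 0, i.e. −α(T_deep − T_surf′) + β(S_deep − S_surf) = 0.
T_surf′ = T_deep − (β/α)·ΔS = 13.5 − (7.3 × 10⁻⁴/2 × 10⁻⁴)·(+1.27) = 8.864 °C.
Cooling required: 16.4 − (8.864) = 7.536 °C.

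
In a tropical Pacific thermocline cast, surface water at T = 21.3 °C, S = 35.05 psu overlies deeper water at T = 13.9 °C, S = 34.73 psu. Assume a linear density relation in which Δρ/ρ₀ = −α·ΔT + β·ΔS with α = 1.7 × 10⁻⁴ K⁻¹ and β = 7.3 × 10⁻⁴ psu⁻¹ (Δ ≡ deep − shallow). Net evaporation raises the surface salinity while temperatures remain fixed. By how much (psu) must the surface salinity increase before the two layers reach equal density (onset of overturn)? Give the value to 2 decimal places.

1.40 psu

Neutral buoyancy requires −α(T_deep − T_surf) + β(S_deep − S_surf′) = 0.
S_surf′ = S_deep − (α/β)·ΔT = 34.73 − (1.7 × 10⁻⁴/7.3 × 10⁻⁴)·(-7.4) = 36.4533 psu.
Increase required: 36.4533 − 35.05 = 1.4033 psu.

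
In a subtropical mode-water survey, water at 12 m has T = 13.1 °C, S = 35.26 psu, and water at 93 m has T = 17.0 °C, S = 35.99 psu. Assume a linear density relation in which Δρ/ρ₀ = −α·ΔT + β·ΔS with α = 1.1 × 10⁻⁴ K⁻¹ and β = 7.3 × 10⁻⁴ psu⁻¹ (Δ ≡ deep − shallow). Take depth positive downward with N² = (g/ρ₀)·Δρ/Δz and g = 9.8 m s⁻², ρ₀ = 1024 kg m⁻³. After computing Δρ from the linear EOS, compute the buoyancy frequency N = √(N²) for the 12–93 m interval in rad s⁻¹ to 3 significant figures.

ΔT = +3.9 K, ΔS = +0.73 psu (deep − shallow).
Δρ/ρ₀ = −αΔT + βΔS = -4.29 × 10⁻⁴ + 5.329 × 10⁻⁴ = 1.039 × 10⁻⁴, so Δρ ≈ 0.1064 kg m⁻³.
N² = (g/ρ₀)·Δρ/Δz = g·(Δρ/ρ₀)/Δz = 9.8 × 1.039 × 10⁻⁴ / 81 = 1.2571 × 10⁻⁵ s⁻².
N = √(1.2571 × 10⁻⁵) = 3.5456 × 10⁻³ rad s⁻¹ ≈ 3.55 × 10⁻³ rad s⁻¹.

3.55 × 10⁻³ rad s⁻¹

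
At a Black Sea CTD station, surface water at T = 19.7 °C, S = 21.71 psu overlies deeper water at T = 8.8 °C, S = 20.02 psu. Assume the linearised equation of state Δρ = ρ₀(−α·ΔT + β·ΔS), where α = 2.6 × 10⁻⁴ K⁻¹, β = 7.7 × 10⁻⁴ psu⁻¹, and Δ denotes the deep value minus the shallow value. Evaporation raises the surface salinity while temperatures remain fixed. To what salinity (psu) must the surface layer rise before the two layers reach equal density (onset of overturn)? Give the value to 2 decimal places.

23.70 psu

Neutral buoyancy requires −α(T_deep − T_surf) + β(S_deep − S_surf′) = 0.
S_surf′ = S_deep − (α/β)·ΔT = 20.02 − (2.6 × 10⁻⁴/7.7 × 10⁻⁴)·(-10.9) = 23.7005 psu.
Increase required: 23.7005 − 21.71 = 1.9905 psu.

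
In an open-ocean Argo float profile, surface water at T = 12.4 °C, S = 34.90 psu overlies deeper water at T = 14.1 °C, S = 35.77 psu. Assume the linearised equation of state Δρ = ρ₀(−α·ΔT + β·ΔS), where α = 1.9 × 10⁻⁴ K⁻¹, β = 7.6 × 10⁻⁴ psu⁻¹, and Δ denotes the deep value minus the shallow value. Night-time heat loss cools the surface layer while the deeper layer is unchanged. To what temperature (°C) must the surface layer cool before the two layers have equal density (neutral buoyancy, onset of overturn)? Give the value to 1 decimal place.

Neutral buoyancy requires Δρ = 0, i.e. −α(T_deep − T_surf′) + β(S_deep − S_surf) = 0.
T_surf′ = T_deep − (β/α)·ΔS = 14.1 − (7.6 × 10⁻⁴/1.9 × 10⁻⁴)·(+0.87) = 10.620 °C.
Cooling required: 12.4 − (10.620) = 1.780 °C.

10.6 °C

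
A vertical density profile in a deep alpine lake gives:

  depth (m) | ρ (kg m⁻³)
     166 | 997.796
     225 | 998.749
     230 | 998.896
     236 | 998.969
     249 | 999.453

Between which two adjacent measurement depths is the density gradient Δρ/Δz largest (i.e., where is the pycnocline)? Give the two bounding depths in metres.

Compute the density gradient over each adjacent pair:
  166–225 m: Δρ/Δz = 0.953/59 = 0.016 kg m⁻⁴
  225–230 m: Δρ/Δz = 0.147/5 = 0.029 kg m⁻⁴
  230–236 m: Δρ/Δz = 0.073/6 = 0.012 kg m⁻⁴
  236–249 m: Δρ/Δz = 0.484/13 = 0.037 kg m⁻⁴
The largest gradient is in the 236–249 m interval — the pycnocline.

236–249 m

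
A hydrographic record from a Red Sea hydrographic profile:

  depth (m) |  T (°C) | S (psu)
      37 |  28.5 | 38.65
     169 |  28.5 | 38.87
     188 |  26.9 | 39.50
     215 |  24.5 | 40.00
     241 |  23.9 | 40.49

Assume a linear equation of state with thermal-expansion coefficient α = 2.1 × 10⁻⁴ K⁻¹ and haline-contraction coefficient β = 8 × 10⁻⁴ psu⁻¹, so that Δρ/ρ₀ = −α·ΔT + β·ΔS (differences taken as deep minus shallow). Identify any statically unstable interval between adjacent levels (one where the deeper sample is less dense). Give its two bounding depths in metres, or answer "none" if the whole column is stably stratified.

Evaluate Δρ/ρ₀ = −αΔT + βΔS across each adjacent pair:
  37–169 m: −αΔT+βΔS = −(2.1 × 10⁻⁴)(+0.0)+(8 × 10⁻⁴)(+0.22) = 1.8 × 10⁻⁴ → stable
  169–188 m: −αΔT+βΔS = −(2.1 × 10⁻⁴)(-1.6)+(8 × 10⁻⁴)(+0.63) = 8.4 × 10⁻⁴ → stable
  188–215 m: −αΔT+βΔS = −(2.1 × 10⁻⁴)(-2.4)+(8 × 10⁻⁴)(+0.50) = 9.0 × 10⁻⁴ → stable
  215–241 m: −αΔT+βΔS = −(2.1 × 10⁻⁴)(-0.6)+(8 × 10⁻⁴)(+0.49) = 5.2 × 10⁻⁴ → stable
Every interval has Δρ > 0: the column is stably stratified throughout.

none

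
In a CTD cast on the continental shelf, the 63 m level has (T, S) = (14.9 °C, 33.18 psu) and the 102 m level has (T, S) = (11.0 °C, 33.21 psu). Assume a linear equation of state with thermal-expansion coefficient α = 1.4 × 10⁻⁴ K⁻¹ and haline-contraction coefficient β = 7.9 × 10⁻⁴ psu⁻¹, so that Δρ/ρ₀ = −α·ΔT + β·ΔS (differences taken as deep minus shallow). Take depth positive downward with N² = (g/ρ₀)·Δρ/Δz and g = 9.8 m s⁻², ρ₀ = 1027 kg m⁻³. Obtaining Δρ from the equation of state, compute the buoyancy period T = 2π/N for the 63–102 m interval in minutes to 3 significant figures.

ΔT = -3.9 K, ΔS = +0.03 psu (deep − shallow).
Δρ/ρ₀ = −αΔT + βΔS = 5.46 × 10⁻⁴ + 2.37 × 10⁻⁵ = 5.697 × 10⁻⁴, so Δρ ≈ 0.5851 kg m⁻³.
N² = (g/ρ₀)·Δρ/Δz = g·(Δρ/ρ₀)/Δz = 9.8 × 5.697 × 10⁻⁴ / 39 = 1.4316 × 10⁻⁴ s⁻².
N = √(1.4316 × 10⁻⁴) = 0.011965 rad s⁻¹ → T = 2π/N = 525.13 s = 8.7522 min ≈ 8.75 min.

8.75 min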